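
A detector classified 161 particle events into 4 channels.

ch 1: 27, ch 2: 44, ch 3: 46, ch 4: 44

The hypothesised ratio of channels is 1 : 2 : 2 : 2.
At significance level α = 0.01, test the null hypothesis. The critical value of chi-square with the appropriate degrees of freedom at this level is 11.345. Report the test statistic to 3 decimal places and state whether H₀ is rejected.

Ratio total = 7. Expected counts: 161×1/7 = 23, 161×2/7 = 46, 161×2/7 = 46, 161×2/7 = 46.
cat         O        E   (O−E)²/E
ch 1       27       23     0.6957
ch 2       44       46     0.0870
ch 3       46       46     0.0000
ch 4       44       46     0.0870
Sum = 0.870
df = 3. Since 0.870 < 11.345, we do not reject H₀.

0.870; do not reject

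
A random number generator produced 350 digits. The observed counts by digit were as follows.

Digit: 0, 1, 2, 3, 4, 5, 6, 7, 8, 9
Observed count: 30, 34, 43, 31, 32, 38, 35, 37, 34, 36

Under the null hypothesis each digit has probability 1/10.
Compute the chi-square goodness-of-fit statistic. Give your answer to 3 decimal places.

3.714

Expected count for each of the 10 categories: 350/10 = 35.
0: (30 − 35)²/35 = 25/35 = 0.7143
1: (34 − 35)²/35 = 1/35 = 0.0286
2: (43 − 35)²/35 = 64/35 = 1.8286
3: (31 − 35)²/35 = 16/35 = 0.4571
4: (32 − 35)²/35 = 9/35 = 0.2571
5: (38 − 35)²/35 = 9/35 = 0.2571
6: (35 − 35)²/35 = 0/35 = 0.0000
7: (37 − 35)²/35 = 4/35 = 0.1143
8: (34 − 35)²/35 = 1/35 = 0.0286
9: (36 − 35)²/35 = 1/35 = 0.0286
Sum = 3.714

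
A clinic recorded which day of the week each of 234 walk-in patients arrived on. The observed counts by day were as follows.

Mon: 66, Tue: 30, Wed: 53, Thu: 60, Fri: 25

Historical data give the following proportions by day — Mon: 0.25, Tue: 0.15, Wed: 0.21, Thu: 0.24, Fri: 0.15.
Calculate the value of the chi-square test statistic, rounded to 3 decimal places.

Expected counts E_i = n·p_i: 234×0.25 = 58.5, 234×0.15 = 35.1, 234×0.21 = 49.14, 234×0.24 = 56.16, 234×0.15 = 35.1.
Mon: (66 − 58.5)²/58.5 = 56.25/58.5 = 0.9615
Tue: (30 − 35.1)²/35.1 = 26.01/35.1 = 0.7410
Wed: (53 − 49.14)²/49.14 = 14.8996/49.14 = 0.3032
Thu: (60 − 56.16)²/56.16 = 14.7456/56.16 = 0.2626
Fri: (25 − 35.1)²/35.1 = 102.01/35.1 = 2.9063
Sum = 5.175

5.175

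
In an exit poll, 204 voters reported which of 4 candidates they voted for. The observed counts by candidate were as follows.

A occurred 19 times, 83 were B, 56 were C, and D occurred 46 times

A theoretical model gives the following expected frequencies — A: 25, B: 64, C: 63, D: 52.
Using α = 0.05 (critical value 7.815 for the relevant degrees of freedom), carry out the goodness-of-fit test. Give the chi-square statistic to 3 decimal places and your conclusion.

A: (19 − 25)²/25 = 36/25 = 1.4400
B: (83 − 64)²/64 = 361/64 = 5.6406
C: (56 − 63)²/63 = 49/63 = 0.7778
D: (46 − 52)²/52 = 36/52 = 0.6923
Sum = 8.551
df = 3. Since 8.551 > 7.815, we reject H₀.

8.551; reject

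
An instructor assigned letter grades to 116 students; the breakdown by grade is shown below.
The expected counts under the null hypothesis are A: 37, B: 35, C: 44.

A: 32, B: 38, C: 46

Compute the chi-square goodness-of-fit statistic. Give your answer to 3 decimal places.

1.024

χ² = (32−37)²/37 + (38−35)²/35 + (46−44)²/44
   = 0.6757 + 0.2571 + 0.0909
Sum = 1.024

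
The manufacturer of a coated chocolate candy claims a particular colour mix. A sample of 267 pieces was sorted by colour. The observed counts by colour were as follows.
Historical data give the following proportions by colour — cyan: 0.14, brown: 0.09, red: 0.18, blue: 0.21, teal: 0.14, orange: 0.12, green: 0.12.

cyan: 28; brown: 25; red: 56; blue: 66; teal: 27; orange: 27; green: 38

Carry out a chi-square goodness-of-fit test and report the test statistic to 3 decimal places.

10.247

Expected counts E_i = n·p_i: 267×0.14 = 37.38, 267×0.09 = 24.03, 267×0.18 = 48.06, 267×0.21 = 56.07, 267×0.14 = 37.38, 267×0.12 = 32.04, 267×0.12 = 32.04.
cyan: (28 − 37.38)²/37.38 = 87.9844/37.38 = 2.3538
brown: (25 − 24.03)²/24.03 = 0.9409/24.03 = 0.0392
red: (56 − 48.06)²/48.06 = 63.0436/48.06 = 1.3118
blue: (66 − 56.07)²/56.07 = 98.6049/56.07 = 1.7586
teal: (27 − 37.38)²/37.38 = 107.7444/37.38 = 2.8824
orange: (27 − 32.04)²/32.04 = 25.4016/32.04 = 0.7928
green: (38 − 32.04)²/32.04 = 35.5216/32.04 = 1.1087
Sum = 10.247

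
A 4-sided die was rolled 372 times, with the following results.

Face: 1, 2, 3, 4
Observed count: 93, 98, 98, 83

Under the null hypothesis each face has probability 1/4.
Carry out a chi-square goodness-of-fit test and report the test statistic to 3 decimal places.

1.613

Under H₀ each category has probability 1/4, so each expected count is 372/4 = 93.
1: (93 − 93)²/93 = 0/93 = 0.0000
2: (98 − 93)²/93 = 25/93 = 0.2688
3: (98 − 93)²/93 = 25/93 = 0.2688
4: (83 − 93)²/93 = 100/93 = 1.0753
Sum = 1.613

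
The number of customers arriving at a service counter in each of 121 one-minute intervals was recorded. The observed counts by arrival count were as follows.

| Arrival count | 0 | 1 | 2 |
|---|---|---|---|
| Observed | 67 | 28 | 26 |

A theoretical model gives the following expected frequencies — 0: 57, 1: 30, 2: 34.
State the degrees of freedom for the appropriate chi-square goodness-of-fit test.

2

There are k = 3 categories and no parameters were estimated from the data, so df = 3 − 1 = 2.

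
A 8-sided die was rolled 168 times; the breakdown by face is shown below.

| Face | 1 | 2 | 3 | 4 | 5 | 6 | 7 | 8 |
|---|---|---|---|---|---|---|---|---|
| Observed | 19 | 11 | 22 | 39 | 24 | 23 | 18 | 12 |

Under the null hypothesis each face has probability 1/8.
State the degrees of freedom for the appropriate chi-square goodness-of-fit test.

7

There are k = 8 categories and no parameters were estimated from the data, so df = 8 − 1 = 7.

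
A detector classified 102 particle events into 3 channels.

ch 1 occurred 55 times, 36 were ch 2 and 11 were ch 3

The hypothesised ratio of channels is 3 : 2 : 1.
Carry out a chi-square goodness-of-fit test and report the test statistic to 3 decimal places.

Ratio total = 6. Expected counts: 102×3/6 = 51, 102×2/6 = 34, 102×1/6 = 17.
χ² = (55−51)²/51 + (36−34)²/34 + (11−17)²/17
   = 0.3137 + 0.1176 + 2.1176
Sum = 2.549

2.549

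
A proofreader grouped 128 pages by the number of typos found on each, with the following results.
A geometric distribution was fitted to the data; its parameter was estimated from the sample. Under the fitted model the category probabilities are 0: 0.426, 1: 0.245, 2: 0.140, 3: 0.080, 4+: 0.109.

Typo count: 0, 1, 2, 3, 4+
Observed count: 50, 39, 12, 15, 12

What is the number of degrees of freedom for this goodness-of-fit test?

3

There are k = 5 categories and 1 parameter estimated from the data, so df = 5 − 1 − 1 = 3.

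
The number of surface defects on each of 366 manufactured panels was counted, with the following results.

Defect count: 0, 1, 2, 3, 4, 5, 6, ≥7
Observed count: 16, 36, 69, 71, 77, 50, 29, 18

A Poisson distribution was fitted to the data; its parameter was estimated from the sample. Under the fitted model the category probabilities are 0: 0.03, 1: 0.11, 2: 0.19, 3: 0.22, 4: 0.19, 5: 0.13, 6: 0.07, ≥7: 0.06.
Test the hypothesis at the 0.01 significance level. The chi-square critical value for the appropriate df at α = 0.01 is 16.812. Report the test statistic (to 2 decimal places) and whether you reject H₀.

5.96; do not reject

Expected counts E_i = n·p_i: 366×0.03 = 10.98, 366×0.11 = 40.26, 366×0.19 = 69.54, 366×0.22 = 80.52, 366×0.19 = 69.54, 366×0.13 = 47.58, 366×0.07 = 25.62, 366×0.06 = 21.96.
cat         O        E   (O−E)²/E
0          16    10.98      2.295
1          36    40.26      0.451
2          69    69.54      0.004
3          71    80.52      1.126
4          77    69.54      0.800
5          50    47.58      0.123
6          29    25.62      0.446
≥7         18    21.96      0.714
Sum = 5.96
df = 6. Since 5.96 < 16.812, we do not reject H₀.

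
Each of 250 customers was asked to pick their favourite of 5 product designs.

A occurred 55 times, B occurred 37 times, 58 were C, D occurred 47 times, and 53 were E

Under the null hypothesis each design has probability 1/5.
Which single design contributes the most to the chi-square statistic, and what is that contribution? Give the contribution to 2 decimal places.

B, 3.38

Under H₀ each category has probability 1/5, so each expected count is 250/5 = 50.
χ² = (55−50)²/50 + (37−50)²/50 + (58−50)²/50 + (47−50)²/50 + (53−50)²/50
   = 0.500 + 3.380 + 1.280 + 0.180 + 0.180
The largest term is for B: 3.38.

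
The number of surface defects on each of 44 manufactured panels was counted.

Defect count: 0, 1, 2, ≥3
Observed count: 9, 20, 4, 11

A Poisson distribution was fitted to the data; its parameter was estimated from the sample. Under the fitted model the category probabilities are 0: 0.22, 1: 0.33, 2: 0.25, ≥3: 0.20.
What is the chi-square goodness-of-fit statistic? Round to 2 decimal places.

Expected counts E_i = n·p_i: 44×0.22 = 9.68, 44×0.33 = 14.52, 44×0.25 = 11, 44×0.20 = 8.8.
cat         O        E   (O−E)²/E
0           9     9.68      0.048
1          20    14.52      2.068
2           4       11      4.455
≥3         11      8.8      0.550
Sum = 7.12

7.12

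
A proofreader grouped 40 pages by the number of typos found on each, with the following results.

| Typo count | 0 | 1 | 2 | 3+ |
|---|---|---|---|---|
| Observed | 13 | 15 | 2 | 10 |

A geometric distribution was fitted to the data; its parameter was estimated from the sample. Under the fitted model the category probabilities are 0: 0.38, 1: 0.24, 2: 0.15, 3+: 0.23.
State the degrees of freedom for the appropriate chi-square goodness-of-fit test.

There are k = 4 categories and 1 parameter estimated from the data, so df = 4 − 1 − 1 = 2.

2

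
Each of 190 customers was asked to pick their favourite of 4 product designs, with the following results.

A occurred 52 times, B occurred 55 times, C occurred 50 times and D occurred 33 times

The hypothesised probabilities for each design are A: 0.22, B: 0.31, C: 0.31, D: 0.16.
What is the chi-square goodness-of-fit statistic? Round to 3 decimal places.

Expected counts E_i = n·p_i: 190×0.22 = 41.8, 190×0.31 = 58.9, 190×0.31 = 58.9, 190×0.16 = 30.4.
A: (52 − 41.8)²/41.8 = 104.04/41.8 = 2.4890
B: (55 − 58.9)²/58.9 = 15.21/58.9 = 0.2582
C: (50 − 58.9)²/58.9 = 79.21/58.9 = 1.3448
D: (33 − 30.4)²/30.4 = 6.76/30.4 = 0.2224
Sum = 4.314

4.314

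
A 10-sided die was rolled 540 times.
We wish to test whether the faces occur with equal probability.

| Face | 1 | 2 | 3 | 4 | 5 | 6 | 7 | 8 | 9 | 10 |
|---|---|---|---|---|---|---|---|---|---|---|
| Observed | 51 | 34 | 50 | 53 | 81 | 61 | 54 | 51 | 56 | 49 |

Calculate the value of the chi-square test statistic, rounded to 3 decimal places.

Under H₀ each category has probability 1/10, so each expected count is 540/10 = 54.
1: (51 − 54)²/54 = 9/54 = 0.1667
2: (34 − 54)²/54 = 400/54 = 7.4074
3: (50 − 54)²/54 = 16/54 = 0.2963
4: (53 − 54)²/54 = 1/54 = 0.0185
5: (81 − 54)²/54 = 729/54 = 13.5000
6: (61 − 54)²/54 = 49/54 = 0.9074
7: (54 − 54)²/54 = 0/54 = 0.0000
8: (51 − 54)²/54 = 9/54 = 0.1667
9: (56 − 54)²/54 = 4/54 = 0.0741
10: (49 − 54)²/54 = 25/54 = 0.4630
Sum = 23.000

23.000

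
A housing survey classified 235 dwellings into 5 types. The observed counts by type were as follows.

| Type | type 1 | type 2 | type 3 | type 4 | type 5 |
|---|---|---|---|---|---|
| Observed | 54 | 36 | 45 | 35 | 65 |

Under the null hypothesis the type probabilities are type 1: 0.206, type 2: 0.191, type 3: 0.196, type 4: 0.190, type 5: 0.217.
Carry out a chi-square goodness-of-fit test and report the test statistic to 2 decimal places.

Expected counts E_i = n·p_i: 235×0.206 = 48.41, 235×0.191 = 44.885, 235×0.196 = 46.06, 235×0.190 = 44.65, 235×0.217 = 50.995.
type 1: (54 − 48.41)²/48.41 = 31.2481/48.41 = 0.645
type 2: (36 − 44.885)²/44.885 = 78.943225/44.885 = 1.759
type 3: (45 − 46.06)²/46.06 = 1.1236/46.06 = 0.024
type 4: (35 − 44.65)²/44.65 = 93.1225/44.65 = 2.086
type 5: (65 − 50.995)²/50.995 = 196.140025/50.995 = 3.846
Sum = 8.36

8.36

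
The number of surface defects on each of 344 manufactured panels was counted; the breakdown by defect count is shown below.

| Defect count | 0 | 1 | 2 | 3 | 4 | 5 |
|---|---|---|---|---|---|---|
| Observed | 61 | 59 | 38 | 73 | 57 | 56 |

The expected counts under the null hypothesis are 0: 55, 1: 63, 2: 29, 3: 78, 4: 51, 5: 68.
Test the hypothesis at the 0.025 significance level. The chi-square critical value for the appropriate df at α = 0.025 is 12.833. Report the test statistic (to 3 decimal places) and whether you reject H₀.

0: (61 − 55)²/55 = 36/55 = 0.6545
1: (59 − 63)²/63 = 16/63 = 0.2540
2: (38 − 29)²/29 = 81/29 = 2.7931
3: (73 − 78)²/78 = 25/78 = 0.3205
4: (57 − 51)²/51 = 36/51 = 0.7059
5: (56 − 68)²/68 = 144/68 = 2.1176
Sum = 6.846
df = 5. Since 6.846 < 12.833, we do not reject H₀.

6.846; do not reject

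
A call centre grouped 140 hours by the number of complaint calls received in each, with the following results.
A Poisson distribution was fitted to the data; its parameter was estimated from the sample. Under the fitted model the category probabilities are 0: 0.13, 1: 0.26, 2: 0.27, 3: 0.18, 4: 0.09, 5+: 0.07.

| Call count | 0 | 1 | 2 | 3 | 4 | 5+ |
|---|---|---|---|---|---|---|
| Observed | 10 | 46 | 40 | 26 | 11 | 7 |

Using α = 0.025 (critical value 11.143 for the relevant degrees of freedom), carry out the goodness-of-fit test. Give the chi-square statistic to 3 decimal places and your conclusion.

7.383; do not reject

Expected counts E_i = n·p_i: 140×0.13 = 18.2, 140×0.26 = 36.4, 140×0.27 = 37.8, 140×0.18 = 25.2, 140×0.09 = 12.6, 140×0.07 = 9.8.
cat         O        E   (O−E)²/E
0          10     18.2     3.6945
1          46     36.4     2.5319
2          40     37.8     0.1280
3          26     25.2     0.0254
4          11     12.6     0.2032
5+          7      9.8     0.8000
Sum = 7.383
df = 4. Since 7.383 < 11.143, we do not reject H₀.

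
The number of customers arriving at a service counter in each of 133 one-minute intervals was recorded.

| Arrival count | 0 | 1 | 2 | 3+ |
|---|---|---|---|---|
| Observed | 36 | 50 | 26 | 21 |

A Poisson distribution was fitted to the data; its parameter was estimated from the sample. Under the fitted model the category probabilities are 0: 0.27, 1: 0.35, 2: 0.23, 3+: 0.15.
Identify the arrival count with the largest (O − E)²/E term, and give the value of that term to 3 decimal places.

2, 0.689

Expected counts E_i = n·p_i: 133×0.27 = 35.91, 133×0.35 = 46.55, 133×0.23 = 30.59, 133×0.15 = 19.95.
0: (36 − 35.91)²/35.91 = 0.0081/35.91 = 0.0002
1: (50 − 46.55)²/46.55 = 11.9025/46.55 = 0.2557
2: (26 − 30.59)²/30.59 = 21.0681/30.59 = 0.6887
3+: (21 − 19.95)²/19.95 = 1.1025/19.95 = 0.0553
The largest term is for 2: 0.689.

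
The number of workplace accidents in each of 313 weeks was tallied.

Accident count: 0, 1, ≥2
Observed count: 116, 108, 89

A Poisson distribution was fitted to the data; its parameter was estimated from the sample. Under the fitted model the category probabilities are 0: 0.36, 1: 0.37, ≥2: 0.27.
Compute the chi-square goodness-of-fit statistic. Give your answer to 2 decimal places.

0.86

Expected counts E_i = n·p_i: 313×0.36 = 112.68, 313×0.37 = 115.81, 313×0.27 = 84.51.
cat         O        E   (O−E)²/E
0         116   112.68      0.098
1         108   115.81      0.527
≥2         89    84.51      0.239
Sum = 0.86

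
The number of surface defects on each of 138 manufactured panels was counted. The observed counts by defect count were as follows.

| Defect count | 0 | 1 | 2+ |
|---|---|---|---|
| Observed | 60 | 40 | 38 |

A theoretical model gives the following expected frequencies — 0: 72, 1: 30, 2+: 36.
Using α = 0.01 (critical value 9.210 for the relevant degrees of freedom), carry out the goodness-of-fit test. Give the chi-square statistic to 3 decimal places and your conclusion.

0: (60 − 72)²/72 = 144/72 = 2.0000
1: (40 − 30)²/30 = 100/30 = 3.3333
2+: (38 − 36)²/36 = 4/36 = 0.1111
Sum = 5.444
df = 2. Since 5.444 < 9.210, we do not reject H₀.

5.444; do not reject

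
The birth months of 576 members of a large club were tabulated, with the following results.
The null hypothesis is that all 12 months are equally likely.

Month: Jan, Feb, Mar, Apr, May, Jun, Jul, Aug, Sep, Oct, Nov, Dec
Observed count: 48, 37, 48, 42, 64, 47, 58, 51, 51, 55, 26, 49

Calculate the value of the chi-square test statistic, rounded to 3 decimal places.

Expected count for each of the 12 categories: 576/12 = 48.
cat         O        E   (O−E)²/E
Jan        48       48     0.0000
Feb        37       48     2.5208
Mar        48       48     0.0000
Apr        42       48     0.7500
May        64       48     5.3333
Jun        47       48     0.0208
Jul        58       48     2.0833
Aug        51       48     0.1875
Sep        51       48     0.1875
Oct        55       48     1.0208
Nov        26       48    10.0833
Dec        49       48     0.0208
Sum = 22.208

22.208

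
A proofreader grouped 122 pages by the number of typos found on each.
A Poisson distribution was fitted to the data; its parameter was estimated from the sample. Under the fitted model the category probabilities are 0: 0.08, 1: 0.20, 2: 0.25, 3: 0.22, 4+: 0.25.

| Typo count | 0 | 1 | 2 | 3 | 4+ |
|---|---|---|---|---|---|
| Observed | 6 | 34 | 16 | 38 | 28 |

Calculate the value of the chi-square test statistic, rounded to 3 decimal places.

16.964

Expected counts E_i = n·p_i: 122×0.08 = 9.76, 122×0.20 = 24.4, 122×0.25 = 30.5, 122×0.22 = 26.84, 122×0.25 = 30.5.
cat         O        E   (O−E)²/E
0           6     9.76     1.4485
1          34     24.4     3.7770
2          16     30.5     6.8934
3          38    26.84     4.6403
4+         28     30.5     0.2049
Sum = 16.964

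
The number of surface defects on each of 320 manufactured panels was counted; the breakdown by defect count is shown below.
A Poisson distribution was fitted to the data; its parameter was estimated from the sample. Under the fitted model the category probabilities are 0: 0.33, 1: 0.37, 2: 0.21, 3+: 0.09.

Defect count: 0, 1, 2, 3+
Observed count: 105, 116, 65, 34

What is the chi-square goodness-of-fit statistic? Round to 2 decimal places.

Expected counts E_i = n·p_i: 320×0.33 = 105.6, 320×0.37 = 118.4, 320×0.21 = 67.2, 320×0.09 = 28.8.
χ² = (105−105.6)²/105.6 + (116−118.4)²/118.4 + (65−67.2)²/67.2 + (34−28.8)²/28.8
   = 0.003 + 0.049 + 0.072 + 0.939
Sum = 1.06

1.06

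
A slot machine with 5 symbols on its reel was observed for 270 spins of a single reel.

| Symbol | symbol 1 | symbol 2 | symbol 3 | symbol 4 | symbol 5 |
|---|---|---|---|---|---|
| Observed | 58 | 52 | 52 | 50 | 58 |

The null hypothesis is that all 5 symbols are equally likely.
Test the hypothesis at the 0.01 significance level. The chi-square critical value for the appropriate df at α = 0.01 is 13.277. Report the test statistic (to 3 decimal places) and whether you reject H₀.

1.037; do not reject

Under H₀ each category has probability 1/5, so each expected count is 270/5 = 54.
χ² = (58−54)²/54 + (52−54)²/54 + (52−54)²/54 + (50−54)²/54 + (58−54)²/54
   = 0.2963 + 0.0741 + 0.0741 + 0.2963 + 0.2963
Sum = 1.037
df = 4. Since 1.037 < 13.277, we do not reject H₀.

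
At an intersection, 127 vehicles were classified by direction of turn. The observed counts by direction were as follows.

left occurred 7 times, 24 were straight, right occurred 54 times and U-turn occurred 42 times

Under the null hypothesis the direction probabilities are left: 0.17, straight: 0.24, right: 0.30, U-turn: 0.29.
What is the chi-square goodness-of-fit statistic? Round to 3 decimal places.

18.598

Expected counts E_i = n·p_i: 127×0.17 = 21.59, 127×0.24 = 30.48, 127×0.30 = 38.1, 127×0.29 = 36.83.
cat           O        E   (O−E)²/E
left          7    21.59     9.8596
straight     24    30.48     1.3776
right        54     38.1     6.6354
U-turn       42    36.83     0.7257
Sum = 18.598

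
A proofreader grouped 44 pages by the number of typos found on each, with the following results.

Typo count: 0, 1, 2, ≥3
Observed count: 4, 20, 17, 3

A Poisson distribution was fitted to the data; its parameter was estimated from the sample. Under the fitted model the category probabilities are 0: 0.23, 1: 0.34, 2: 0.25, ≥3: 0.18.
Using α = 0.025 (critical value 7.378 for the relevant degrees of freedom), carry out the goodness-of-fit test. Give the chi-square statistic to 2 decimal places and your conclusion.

11.73; reject

Expected counts E_i = n·p_i: 44×0.23 = 10.12, 44×0.34 = 14.96, 44×0.25 = 11, 44×0.18 = 7.92.
0: (4 − 10.12)²/10.12 = 37.4544/10.12 = 3.701
1: (20 − 14.96)²/14.96 = 25.4016/14.96 = 1.698
2: (17 − 11)²/11 = 36/11 = 3.273
≥3: (3 − 7.92)²/7.92 = 24.2064/7.92 = 3.056
Sum = 11.73
df = 2. Since 11.73 > 7.378, we reject H₀.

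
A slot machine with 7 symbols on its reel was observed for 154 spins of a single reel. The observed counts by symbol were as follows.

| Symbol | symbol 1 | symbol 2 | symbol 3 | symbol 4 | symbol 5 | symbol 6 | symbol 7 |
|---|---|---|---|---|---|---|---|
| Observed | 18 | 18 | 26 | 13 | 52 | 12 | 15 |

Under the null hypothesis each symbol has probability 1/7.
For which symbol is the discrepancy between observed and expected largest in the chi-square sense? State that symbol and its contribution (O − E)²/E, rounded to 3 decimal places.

symbol 5, 40.909

Expected count for each of the 7 categories: 154/7 = 22.
cat           O        E   (O−E)²/E
symbol 1     18       22     0.7273
symbol 2     18       22     0.7273
symbol 3     26       22     0.7273
symbol 4     13       22     3.6818
symbol 5     52       22    40.9091
symbol 6     12       22     4.5455
symbol 7     15       22     2.2273
The largest term is for symbol 5: 40.909.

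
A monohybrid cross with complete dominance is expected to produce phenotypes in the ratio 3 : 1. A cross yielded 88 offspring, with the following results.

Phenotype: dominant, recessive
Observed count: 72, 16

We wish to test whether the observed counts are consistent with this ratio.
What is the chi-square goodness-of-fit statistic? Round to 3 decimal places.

Ratio total = 4. Expected counts: 88×3/4 = 66, 88×1/4 = 22.
cat            O        E   (O−E)²/E
dominant      72       66     0.5455
recessive     16       22     1.6364
Sum = 2.182

2.182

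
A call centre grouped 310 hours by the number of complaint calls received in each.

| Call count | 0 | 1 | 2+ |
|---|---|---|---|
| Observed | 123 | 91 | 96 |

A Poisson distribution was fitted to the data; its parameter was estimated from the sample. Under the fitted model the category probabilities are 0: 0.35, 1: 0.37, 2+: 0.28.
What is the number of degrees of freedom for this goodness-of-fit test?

There are k = 3 categories and 1 parameter estimated from the data, so df = 3 − 1 − 1 = 1.

1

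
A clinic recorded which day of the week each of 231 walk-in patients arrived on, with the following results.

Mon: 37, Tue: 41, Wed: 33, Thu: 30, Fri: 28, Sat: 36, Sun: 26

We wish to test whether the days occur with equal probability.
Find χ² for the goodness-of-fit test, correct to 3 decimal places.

Under H₀ each category has probability 1/7, so each expected count is 231/7 = 33.
Mon: (37 − 33)²/33 = 16/33 = 0.4848
Tue: (41 − 33)²/33 = 64/33 = 1.9394
Wed: (33 − 33)²/33 = 0/33 = 0.0000
Thu: (30 − 33)²/33 = 9/33 = 0.2727
Fri: (28 − 33)²/33 = 25/33 = 0.7576
Sat: (36 − 33)²/33 = 9/33 = 0.2727
Sun: (26 − 33)²/33 = 49/33 = 1.4848
Sum = 5.212

5.212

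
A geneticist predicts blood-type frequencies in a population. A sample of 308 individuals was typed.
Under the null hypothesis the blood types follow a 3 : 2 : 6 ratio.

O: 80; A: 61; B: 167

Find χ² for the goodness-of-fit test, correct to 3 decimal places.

Ratio total = 11. Expected counts: 308×3/11 = 84, 308×2/11 = 56, 308×6/11 = 168.
O: (80 − 84)²/84 = 16/84 = 0.1905
A: (61 − 56)²/56 = 25/56 = 0.4464
B: (167 − 168)²/168 = 1/168 = 0.0060
Sum = 0.643

0.643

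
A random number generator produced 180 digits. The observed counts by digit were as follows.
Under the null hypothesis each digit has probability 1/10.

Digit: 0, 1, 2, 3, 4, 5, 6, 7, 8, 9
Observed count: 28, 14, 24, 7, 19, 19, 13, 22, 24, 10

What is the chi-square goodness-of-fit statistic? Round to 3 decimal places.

Expected count for each of the 10 categories: 180/10 = 18.
χ² = (28−18)²/18 + (14−18)²/18 + (24−18)²/18 + (7−18)²/18 + (19−18)²/18 + (19−18)²/18 + (13−18)²/18 + (22−18)²/18 + (24−18)²/18 + (10−18)²/18
   = 5.5556 + 0.8889 + 2.0000 + 6.7222 + 0.0556 + 0.0556 + 1.3889 + 0.8889 + 2.0000 + 3.5556
Sum = 23.111

23.111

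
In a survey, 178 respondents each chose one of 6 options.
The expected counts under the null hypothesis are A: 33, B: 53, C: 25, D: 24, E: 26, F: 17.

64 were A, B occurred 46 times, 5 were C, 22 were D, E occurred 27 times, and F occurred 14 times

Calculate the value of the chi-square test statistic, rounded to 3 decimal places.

A: (64 − 33)²/33 = 961/33 = 29.1212
B: (46 − 53)²/53 = 49/53 = 0.9245
C: (5 − 25)²/25 = 400/25 = 16.0000
D: (22 − 24)²/24 = 4/24 = 0.1667
E: (27 − 26)²/26 = 1/26 = 0.0385
F: (14 − 17)²/17 = 9/17 = 0.5294
Sum = 46.780

46.780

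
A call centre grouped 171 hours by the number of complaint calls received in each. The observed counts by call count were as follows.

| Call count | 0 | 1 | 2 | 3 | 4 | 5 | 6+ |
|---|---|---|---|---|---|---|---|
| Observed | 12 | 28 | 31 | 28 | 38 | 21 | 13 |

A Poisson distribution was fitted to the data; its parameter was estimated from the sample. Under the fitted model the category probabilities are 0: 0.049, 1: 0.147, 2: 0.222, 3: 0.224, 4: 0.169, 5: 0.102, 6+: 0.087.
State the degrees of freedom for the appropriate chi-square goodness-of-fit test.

5

There are k = 7 categories and 1 parameter estimated from the data, so df = 7 − 1 − 1 = 5.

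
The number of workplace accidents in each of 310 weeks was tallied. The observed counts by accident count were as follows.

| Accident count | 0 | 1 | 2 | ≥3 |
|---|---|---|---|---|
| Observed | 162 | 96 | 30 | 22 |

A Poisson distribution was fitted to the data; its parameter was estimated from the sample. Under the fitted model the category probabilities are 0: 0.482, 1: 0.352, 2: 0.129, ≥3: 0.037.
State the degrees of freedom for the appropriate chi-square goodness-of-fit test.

2

There are k = 4 categories and 1 parameter estimated from the data, so df = 4 − 1 − 1 = 2.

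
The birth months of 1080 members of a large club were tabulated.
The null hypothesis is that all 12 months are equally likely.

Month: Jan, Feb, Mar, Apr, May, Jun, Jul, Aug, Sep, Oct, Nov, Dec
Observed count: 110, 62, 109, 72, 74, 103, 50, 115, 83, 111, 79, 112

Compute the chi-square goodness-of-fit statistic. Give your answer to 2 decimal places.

Under H₀ each category has probability 1/12, so each expected count is 1080/12 = 90.
Jan: (110 − 90)²/90 = 400/90 = 4.444
Feb: (62 − 90)²/90 = 784/90 = 8.711
Mar: (109 − 90)²/90 = 361/90 = 4.011
Apr: (72 − 90)²/90 = 324/90 = 3.600
May: (74 − 90)²/90 = 256/90 = 2.844
Jun: (103 − 90)²/90 = 169/90 = 1.878
Jul: (50 − 90)²/90 = 1600/90 = 17.778
Aug: (115 − 90)²/90 = 625/90 = 6.944
Sep: (83 − 90)²/90 = 49/90 = 0.544
Oct: (111 − 90)²/90 = 441/90 = 4.900
Nov: (79 − 90)²/90 = 121/90 = 1.344
Dec: (112 − 90)²/90 = 484/90 = 5.378
Sum = 62.38

62.38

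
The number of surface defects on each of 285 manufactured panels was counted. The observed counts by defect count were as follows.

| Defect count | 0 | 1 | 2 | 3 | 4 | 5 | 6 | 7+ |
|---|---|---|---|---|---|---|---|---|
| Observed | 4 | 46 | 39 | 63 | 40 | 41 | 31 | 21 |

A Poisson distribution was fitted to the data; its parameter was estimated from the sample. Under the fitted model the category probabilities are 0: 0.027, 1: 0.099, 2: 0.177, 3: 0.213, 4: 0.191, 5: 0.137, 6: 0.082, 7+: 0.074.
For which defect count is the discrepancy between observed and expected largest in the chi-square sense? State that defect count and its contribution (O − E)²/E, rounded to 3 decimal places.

Expected counts E_i = n·p_i: 285×0.027 = 7.695, 285×0.099 = 28.215, 285×0.177 = 50.445, 285×0.213 = 60.705, 285×0.191 = 54.435, 285×0.137 = 39.045, 285×0.082 = 23.37, 285×0.074 = 21.09.
0: (4 − 7.695)²/7.695 = 13.653025/7.695 = 1.7743
1: (46 − 28.215)²/28.215 = 316.306225/28.215 = 11.2106
2: (39 − 50.445)²/50.445 = 130.988025/50.445 = 2.5967
3: (63 − 60.705)²/60.705 = 5.267025/60.705 = 0.0868
4: (40 − 54.435)²/54.435 = 208.369225/54.435 = 3.8279
5: (41 − 39.045)²/39.045 = 3.822025/39.045 = 0.0979
6: (31 − 23.37)²/23.37 = 58.2169/23.37 = 2.4911
7+: (21 − 21.09)²/21.09 = 0.0081/21.09 = 0.0004
The largest term is for 1: 11.211.

1, 11.211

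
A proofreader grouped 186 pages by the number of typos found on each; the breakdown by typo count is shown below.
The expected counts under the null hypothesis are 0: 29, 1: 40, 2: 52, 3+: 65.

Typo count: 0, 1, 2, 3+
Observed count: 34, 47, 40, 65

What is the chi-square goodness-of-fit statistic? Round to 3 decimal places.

4.856

cat         O        E   (O−E)²/E
0          34       29     0.8621
1          47       40     1.2250
2          40       52     2.7692
3+         65       65     0.0000
Sum = 4.856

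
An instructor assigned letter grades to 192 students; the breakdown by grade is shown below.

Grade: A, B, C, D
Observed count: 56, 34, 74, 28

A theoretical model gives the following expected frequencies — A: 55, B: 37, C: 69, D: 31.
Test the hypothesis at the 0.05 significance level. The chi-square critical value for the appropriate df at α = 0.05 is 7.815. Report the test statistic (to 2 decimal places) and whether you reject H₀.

0.91; do not reject

A: (56 − 55)²/55 = 1/55 = 0.018
B: (34 − 37)²/37 = 9/37 = 0.243
C: (74 − 69)²/69 = 25/69 = 0.362
D: (28 − 31)²/31 = 9/31 = 0.290
Sum = 0.91
df = 3. Since 0.91 < 7.815, we do not reject H₀.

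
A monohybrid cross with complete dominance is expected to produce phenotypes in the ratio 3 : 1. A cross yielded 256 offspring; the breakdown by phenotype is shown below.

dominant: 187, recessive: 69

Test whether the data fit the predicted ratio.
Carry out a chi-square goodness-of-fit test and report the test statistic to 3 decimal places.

Ratio total = 4. Expected counts: 256×3/4 = 192, 256×1/4 = 64.
dominant: (187 − 192)²/192 = 25/192 = 0.1302
recessive: (69 − 64)²/64 = 25/64 = 0.3906
Sum = 0.521

0.521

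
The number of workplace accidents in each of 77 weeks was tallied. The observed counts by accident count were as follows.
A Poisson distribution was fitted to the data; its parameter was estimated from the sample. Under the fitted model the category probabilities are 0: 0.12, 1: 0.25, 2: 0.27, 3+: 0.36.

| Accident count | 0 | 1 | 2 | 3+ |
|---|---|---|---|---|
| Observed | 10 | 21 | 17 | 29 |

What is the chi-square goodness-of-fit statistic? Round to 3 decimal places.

Expected counts E_i = n·p_i: 77×0.12 = 9.24, 77×0.25 = 19.25, 77×0.27 = 20.79, 77×0.36 = 27.72.
cat         O        E   (O−E)²/E
0          10     9.24     0.0625
1          21    19.25     0.1591
2          17    20.79     0.6909
3+         29    27.72     0.0591
Sum = 0.972

0.972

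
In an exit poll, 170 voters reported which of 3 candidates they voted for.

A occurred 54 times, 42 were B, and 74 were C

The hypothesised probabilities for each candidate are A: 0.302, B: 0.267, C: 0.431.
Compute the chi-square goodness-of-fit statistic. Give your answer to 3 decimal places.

0.398

Expected counts E_i = n·p_i: 170×0.302 = 51.34, 170×0.267 = 45.39, 170×0.431 = 73.27.
cat         O        E   (O−E)²/E
A          54    51.34     0.1378
B          42    45.39     0.2532
C          74    73.27     0.0073
Sum = 0.398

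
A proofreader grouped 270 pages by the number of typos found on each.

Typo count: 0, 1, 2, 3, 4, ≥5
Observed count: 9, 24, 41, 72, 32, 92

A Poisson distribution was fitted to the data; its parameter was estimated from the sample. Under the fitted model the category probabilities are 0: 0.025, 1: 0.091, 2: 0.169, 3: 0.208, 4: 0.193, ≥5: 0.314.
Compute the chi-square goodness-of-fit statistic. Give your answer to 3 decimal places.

Expected counts E_i = n·p_i: 270×0.025 = 6.75, 270×0.091 = 24.57, 270×0.169 = 45.63, 270×0.208 = 56.16, 270×0.193 = 52.11, 270×0.314 = 84.78.
cat         O        E   (O−E)²/E
0           9     6.75     0.7500
1          24    24.57     0.0132
2          41    45.63     0.4698
3          72    56.16     4.4677
4          32    52.11     7.7607
≥5         92    84.78     0.6149
Sum = 14.076

14.076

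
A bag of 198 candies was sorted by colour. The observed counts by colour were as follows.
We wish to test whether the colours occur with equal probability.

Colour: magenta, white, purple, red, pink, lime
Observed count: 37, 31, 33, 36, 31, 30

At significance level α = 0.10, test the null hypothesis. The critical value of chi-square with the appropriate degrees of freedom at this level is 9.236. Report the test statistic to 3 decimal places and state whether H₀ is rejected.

Under H₀ each category has probability 1/6, so each expected count is 198/6 = 33.
cat          O        E   (O−E)²/E
magenta     37       33     0.4848
white       31       33     0.1212
purple      33       33     0.0000
red         36       33     0.2727
pink        31       33     0.1212
lime        30       33     0.2727
Sum = 1.273
df = 5. Since 1.273 < 9.236, we do not reject H₀.

1.273; do not reject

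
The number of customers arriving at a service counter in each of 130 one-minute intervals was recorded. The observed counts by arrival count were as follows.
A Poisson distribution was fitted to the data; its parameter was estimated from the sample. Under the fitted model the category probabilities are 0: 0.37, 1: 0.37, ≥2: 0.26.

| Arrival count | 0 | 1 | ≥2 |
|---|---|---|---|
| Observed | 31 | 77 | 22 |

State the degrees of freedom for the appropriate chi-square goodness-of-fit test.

There are k = 3 categories and 1 parameter estimated from the data, so df = 3 − 1 − 1 = 1.

1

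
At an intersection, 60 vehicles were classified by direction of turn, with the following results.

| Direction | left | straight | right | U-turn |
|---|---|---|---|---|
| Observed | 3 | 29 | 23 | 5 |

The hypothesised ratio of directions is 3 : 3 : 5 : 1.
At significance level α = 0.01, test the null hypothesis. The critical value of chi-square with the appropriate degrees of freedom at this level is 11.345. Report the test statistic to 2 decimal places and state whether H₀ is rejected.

Ratio total = 12. Expected counts: 60×3/12 = 15, 60×3/12 = 15, 60×5/12 = 25, 60×1/12 = 5.
left: (3 − 15)²/15 = 144/15 = 9.600
straight: (29 − 15)²/15 = 196/15 = 13.067
right: (23 − 25)²/25 = 4/25 = 0.160
U-turn: (5 − 5)²/5 = 0/5 = 0.000
Sum = 22.83
df = 3. Since 22.83 > 11.345, we reject H₀.

22.83; reject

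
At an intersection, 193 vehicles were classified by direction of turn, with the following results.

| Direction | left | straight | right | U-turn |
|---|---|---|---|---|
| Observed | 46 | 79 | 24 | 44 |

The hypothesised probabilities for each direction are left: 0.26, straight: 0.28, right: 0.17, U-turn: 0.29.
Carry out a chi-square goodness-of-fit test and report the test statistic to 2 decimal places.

Expected counts E_i = n·p_i: 193×0.26 = 50.18, 193×0.28 = 54.04, 193×0.17 = 32.81, 193×0.29 = 55.97.
cat           O        E   (O−E)²/E
left         46    50.18      0.348
straight     79    54.04     11.529
right        24    32.81      2.366
U-turn       44    55.97      2.560
Sum = 16.80

16.80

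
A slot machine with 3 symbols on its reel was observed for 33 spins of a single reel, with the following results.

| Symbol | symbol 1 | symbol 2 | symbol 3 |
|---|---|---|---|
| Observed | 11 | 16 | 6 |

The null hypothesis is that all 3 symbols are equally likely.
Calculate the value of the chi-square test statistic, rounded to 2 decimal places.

Under H₀ each category has probability 1/3, so each expected count is 33/3 = 11.
cat           O        E   (O−E)²/E
symbol 1     11       11      0.000
symbol 2     16       11      2.273
symbol 3      6       11      2.273
Sum = 4.55

4.55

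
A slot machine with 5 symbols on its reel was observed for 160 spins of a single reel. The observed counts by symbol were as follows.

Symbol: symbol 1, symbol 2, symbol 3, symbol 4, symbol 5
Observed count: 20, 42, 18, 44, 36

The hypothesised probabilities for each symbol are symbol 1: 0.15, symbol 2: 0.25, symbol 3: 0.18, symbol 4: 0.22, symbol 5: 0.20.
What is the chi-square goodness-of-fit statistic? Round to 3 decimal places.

7.517

Expected counts E_i = n·p_i: 160×0.15 = 24, 160×0.25 = 40, 160×0.18 = 28.8, 160×0.22 = 35.2, 160×0.20 = 32.
χ² = (20−24)²/24 + (42−40)²/40 + (18−28.8)²/28.8 + (44−35.2)²/35.2 + (36−32)²/32
   = 0.6667 + 0.1000 + 4.0500 + 2.2000 + 0.5000
Sum = 7.517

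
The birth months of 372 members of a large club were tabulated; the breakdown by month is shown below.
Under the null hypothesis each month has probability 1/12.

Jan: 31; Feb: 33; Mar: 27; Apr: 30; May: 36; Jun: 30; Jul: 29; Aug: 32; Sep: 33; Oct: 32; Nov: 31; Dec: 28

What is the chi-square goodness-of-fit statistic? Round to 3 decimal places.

Under H₀ each category has probability 1/12, so each expected count is 372/12 = 31.
Jan: (31 − 31)²/31 = 0/31 = 0.0000
Feb: (33 − 31)²/31 = 4/31 = 0.1290
Mar: (27 − 31)²/31 = 16/31 = 0.5161
Apr: (30 − 31)²/31 = 1/31 = 0.0323
May: (36 − 31)²/31 = 25/31 = 0.8065
Jun: (30 − 31)²/31 = 1/31 = 0.0323
Jul: (29 − 31)²/31 = 4/31 = 0.1290
Aug: (32 − 31)²/31 = 1/31 = 0.0323
Sep: (33 − 31)²/31 = 4/31 = 0.1290
Oct: (32 − 31)²/31 = 1/31 = 0.0323
Nov: (31 − 31)²/31 = 0/31 = 0.0000
Dec: (28 − 31)²/31 = 9/31 = 0.2903
Sum = 2.129

2.129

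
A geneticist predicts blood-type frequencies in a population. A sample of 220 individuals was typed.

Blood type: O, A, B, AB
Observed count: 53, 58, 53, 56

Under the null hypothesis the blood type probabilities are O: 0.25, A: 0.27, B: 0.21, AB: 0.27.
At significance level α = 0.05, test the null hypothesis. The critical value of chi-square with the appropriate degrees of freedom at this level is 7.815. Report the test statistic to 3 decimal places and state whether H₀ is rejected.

Expected counts E_i = n·p_i: 220×0.25 = 55, 220×0.27 = 59.4, 220×0.21 = 46.2, 220×0.27 = 59.4.
O: (53 − 55)²/55 = 4/55 = 0.0727
A: (58 − 59.4)²/59.4 = 1.96/59.4 = 0.0330
B: (53 − 46.2)²/46.2 = 46.24/46.2 = 1.0009
AB: (56 − 59.4)²/59.4 = 11.56/59.4 = 0.1946
Sum = 1.301
df = 3. Since 1.301 < 7.815, we do not reject H₀.

1.301; do not reject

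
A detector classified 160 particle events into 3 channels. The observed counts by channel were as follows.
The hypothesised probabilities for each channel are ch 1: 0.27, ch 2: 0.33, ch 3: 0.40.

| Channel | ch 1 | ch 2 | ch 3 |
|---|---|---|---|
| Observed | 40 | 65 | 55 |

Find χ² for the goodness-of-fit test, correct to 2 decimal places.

4.32

Expected counts E_i = n·p_i: 160×0.27 = 43.2, 160×0.33 = 52.8, 160×0.40 = 64.
ch 1: (40 − 43.2)²/43.2 = 10.24/43.2 = 0.237
ch 2: (65 − 52.8)²/52.8 = 148.84/52.8 = 2.819
ch 3: (55 − 64)²/64 = 81/64 = 1.266
Sum = 4.32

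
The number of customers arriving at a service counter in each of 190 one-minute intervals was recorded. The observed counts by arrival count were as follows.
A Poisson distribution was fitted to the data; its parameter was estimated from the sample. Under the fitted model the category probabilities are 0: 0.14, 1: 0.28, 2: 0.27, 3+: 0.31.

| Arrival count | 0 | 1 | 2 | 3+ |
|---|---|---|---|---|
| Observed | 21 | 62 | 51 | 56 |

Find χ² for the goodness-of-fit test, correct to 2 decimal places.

2.78

Expected counts E_i = n·p_i: 190×0.14 = 26.6, 190×0.28 = 53.2, 190×0.27 = 51.3, 190×0.31 = 58.9.
cat         O        E   (O−E)²/E
0          21     26.6      1.179
1          62     53.2      1.456
2          51     51.3      0.002
3+         56     58.9      0.143
Sum = 2.78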